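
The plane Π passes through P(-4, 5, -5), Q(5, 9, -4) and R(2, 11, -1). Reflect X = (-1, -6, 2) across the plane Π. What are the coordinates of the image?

PQ = (9, 4, 1), PR = (6, 6, 4); a normal to Π is PQ × PR = (10, -30, 30).
Using P: Π has equation 10x - 30y + 30z = -340.
λ = (n·X − d)/|n|² = (230 − (-340))/1900 = 3/10.
Reflection = X − 2λn = (-1, -6, 2) − (3/5)·(10, -30, 30) = (-7, 12, -16).

(-7, 12, -16)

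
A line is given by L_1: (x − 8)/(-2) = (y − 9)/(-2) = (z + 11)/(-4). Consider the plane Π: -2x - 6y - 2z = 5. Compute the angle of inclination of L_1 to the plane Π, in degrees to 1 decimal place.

47.6

L_1 has direction (-2, -2, -4) through (8, 9, -11).
sin θ = |n·v| / (|n||v|) = |24| / (√44 · √24) = 0.73855.
θ ≈ 47.6°.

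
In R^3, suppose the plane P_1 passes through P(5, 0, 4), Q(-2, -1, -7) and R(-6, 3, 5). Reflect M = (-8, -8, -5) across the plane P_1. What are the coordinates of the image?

(-4, 8, -9)

PQ = (-7, -1, -11), PR = (-11, 3, 1); a normal to P_1 is PQ × PR = (32, 128, -32).
Using P: P_1 has equation 32x + 128y - 32z = 32.
λ = (n·M − d)/|n|² = (-1120 − 32)/18432 = -1/16.
Reflection = M − 2λn = (-8, -8, -5) − (-1/8)·(32, 128, -32) = (-4, 8, -9).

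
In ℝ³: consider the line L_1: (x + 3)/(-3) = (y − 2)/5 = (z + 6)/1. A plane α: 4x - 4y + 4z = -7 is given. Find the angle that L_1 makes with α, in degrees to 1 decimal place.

43.1

L_1 has direction (-3, 5, 1) through (-3, 2, -6).
sin θ = |n·v| / (|n||v|) = |-28| / (√48 · √35) = 0.68313.
θ ≈ 43.1°.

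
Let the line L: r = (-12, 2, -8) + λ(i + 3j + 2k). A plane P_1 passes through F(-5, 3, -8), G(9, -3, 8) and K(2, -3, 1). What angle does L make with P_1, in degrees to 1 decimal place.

21.6

FG = (14, -6, 16), FK = (7, -6, 9); a normal to P_1 is FG × FK = (42, -14, -42).
Using F: P_1 has equation 42x - 14y - 42z = 84.
sin θ = |n·v| / (|n||v|) = |-84| / (√3724 · √14) = 0.36788.
θ ≈ 21.6°.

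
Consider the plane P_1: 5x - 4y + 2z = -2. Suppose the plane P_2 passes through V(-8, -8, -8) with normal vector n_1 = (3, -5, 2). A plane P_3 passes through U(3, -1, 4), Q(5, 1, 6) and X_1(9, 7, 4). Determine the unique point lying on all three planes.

(0, -2, -5)

P_2: n_1·r = n_1·V gives 3x - 5y + 2z = 0.
UQ = (2, 2, 2), UX_1 = (6, 8, 0); a normal to P_3 is UQ × UX_1 = (-16, 12, 4).
Using U: P_3 has equation -16x + 12y + 4z = -44.
Solving the 3×3 linear system 5x - 4y + 2z = -2, 3x - 5y + 2z = 0, -16x + 12y + 4z = -44 (e.g. by elimination or Cramer's rule, determinant = -132) gives (0, -2, -5).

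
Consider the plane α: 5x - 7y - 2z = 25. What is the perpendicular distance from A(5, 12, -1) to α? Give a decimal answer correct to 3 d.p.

n·A − d = (5)·(5) + (-7)·(12) + (-2)·(-1) − 25 = -82; |n| = √78.
Distance = |-82| / √78 = 82/√78 ≈ 9.285.

9.285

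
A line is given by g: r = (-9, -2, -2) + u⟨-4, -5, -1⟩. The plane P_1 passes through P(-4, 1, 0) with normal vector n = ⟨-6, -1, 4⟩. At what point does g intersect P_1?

(-5, 3, -1)

P_1: n·r = n·P gives -6x - y + 4z = 23.
Substitute r = (-9, -2, -2) + t(-4, -5, -1) into the plane: 48 + 25t = 23, so t = -1.
Intersection: (-9, -2, -2) + (-1)·(-4, -5, -1) = (-5, 3, -1).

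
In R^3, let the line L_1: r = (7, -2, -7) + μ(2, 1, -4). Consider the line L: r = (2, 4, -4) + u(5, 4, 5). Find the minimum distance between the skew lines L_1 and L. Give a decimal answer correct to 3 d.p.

Common perpendicular direction n = (2, 1, -4) × (5, 4, 5) = (21, -30, 3).
With w = (2, 4, -4) − (7, -2, -7) = (-5, 6, 3), w · n = -276.
Distance = |w · n| / |n| = |-276| / √1350 ≈ 7.512.

7.512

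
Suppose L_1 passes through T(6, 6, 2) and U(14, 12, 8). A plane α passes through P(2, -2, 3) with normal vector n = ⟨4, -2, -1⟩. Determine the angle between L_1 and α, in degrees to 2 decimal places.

15.19

A direction vector for L_1 is U − T = (8, 6, 6).
α: n·r = n·P gives 4x - 2y - z = 9.
sin θ = |n·v| / (|n||v|) = |14| / (√21 · √136) = 0.26197.
θ ≈ 15.19°.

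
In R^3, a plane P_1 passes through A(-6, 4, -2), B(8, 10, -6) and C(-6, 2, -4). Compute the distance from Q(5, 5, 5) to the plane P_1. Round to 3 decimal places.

AB = (14, 6, -4), AC = (0, -2, -2); a normal to P_1 is AB × AC = (-20, 28, -28).
Using A: P_1 has equation -20x + 28y - 28z = 288.
n·Q − d = (-20)·(5) + (28)·(5) + (-28)·(5) − 288 = -388; |n| = √1968.
Distance = |-388| / √1968 = 388/√1968 ≈ 8.746.

8.746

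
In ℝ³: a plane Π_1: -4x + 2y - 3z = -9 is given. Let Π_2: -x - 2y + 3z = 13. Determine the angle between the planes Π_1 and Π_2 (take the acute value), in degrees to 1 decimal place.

63.5

cos θ = |n₁·n₂| / (|n₁||n₂|) = |-9| / (√29 · √14).
θ = arccos(0.44666) ≈ 63.5°.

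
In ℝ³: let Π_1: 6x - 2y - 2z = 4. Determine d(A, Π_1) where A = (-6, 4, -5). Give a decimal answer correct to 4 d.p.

n·A − d = (6)·(-6) + (-2)·(4) + (-2)·(-5) − 4 = -38; |n| = √44.
Distance = |-38| / √44 = 38/√44 ≈ 5.7287.

5.7287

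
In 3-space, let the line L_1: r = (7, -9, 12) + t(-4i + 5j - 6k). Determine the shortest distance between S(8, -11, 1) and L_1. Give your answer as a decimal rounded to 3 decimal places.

9.533

Taking (7, -9, 12) on L_1 with direction v = (-4, 5, -6): w = S − (7, -9, 12) = (1, -2, -11), and w × v = (67, 50, -3).
Distance = |w × v| / |v| = √6998 / √77 ≈ 9.533.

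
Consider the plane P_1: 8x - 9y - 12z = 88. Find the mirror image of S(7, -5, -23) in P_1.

(-9, 13, 1)

λ = (n·S − d)/|n|² = (377 − 88)/289 = 1.
Reflection = S − 2λn = (7, -5, -23) − 2·(8, -9, -12) = (-9, 13, 1).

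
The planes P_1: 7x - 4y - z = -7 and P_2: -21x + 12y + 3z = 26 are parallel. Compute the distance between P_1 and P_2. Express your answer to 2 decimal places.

0.21

Rescale P_2 by 1/(-3): 7x - 4y - z = -26/3. Then distance = |-7 − (-26/3)| / √66 ≈ 0.21.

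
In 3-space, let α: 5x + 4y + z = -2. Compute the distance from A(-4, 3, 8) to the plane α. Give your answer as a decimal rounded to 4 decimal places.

0.3086

n·A − d = (5)·(-4) + (4)·(3) + (1)·(8) − (-2) = 2; |n| = √42.
Distance = |2| / √42 = 2/√42 ≈ 0.3086.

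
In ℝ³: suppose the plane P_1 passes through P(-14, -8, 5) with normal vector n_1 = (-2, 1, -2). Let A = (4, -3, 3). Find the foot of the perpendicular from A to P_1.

P_1: n_1·r = n_1·P gives -2x + y - 2z = 10.
Foot = A − λn with λ = (n·A − d)/|n|² = (-17 − 10)/9 = -3.
Foot = (4, -3, 3) − (-3)·(-2, 1, -2) = (-2, 0, -3).

(-2, 0, -3)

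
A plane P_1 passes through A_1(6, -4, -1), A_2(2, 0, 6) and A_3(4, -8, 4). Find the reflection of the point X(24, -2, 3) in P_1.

(-8, -6, -13)

A_1A_2 = (-4, 4, 7), A_1A_3 = (-2, -4, 5); a normal to P_1 is A_1A_2 × A_1A_3 = (48, 6, 24).
Using A_1: P_1 has equation 48x + 6y + 24z = 240.
λ = (n·X − d)/|n|² = (1212 − 240)/2916 = 1/3.
Reflection = X − 2λn = (24, -2, 3) − (2/3)·(48, 6, 24) = (-8, -6, -13).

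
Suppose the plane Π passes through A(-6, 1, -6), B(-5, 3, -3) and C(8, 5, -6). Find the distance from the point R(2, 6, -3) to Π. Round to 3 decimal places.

0.843

AB = (1, 2, 3), AC = (14, 4, 0); a normal to Π is AB × AC = (-12, 42, -24).
Using A: Π has equation -12x + 42y - 24z = 258.
n·R − d = (-12)·(2) + (42)·(6) + (-24)·(-3) − 258 = 42; |n| = √2484.
Distance = |42| / √2484 = 42/√2484 ≈ 0.843.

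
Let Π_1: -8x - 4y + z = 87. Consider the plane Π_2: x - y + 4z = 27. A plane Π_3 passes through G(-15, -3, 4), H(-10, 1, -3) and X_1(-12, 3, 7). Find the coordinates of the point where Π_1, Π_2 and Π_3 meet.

GH = (5, 4, -7), GX_1 = (3, 6, 3); a normal to Π_3 is GH × GX_1 = (54, -36, 18).
Using G: Π_3 has equation 54x - 36y + 18z = -630.
Solving the 3×3 linear system -8x - 4y + z = 87, x - y + 4z = 27, 54x - 36y + 18z = -630 (e.g. by elimination or Cramer's rule, determinant = -1782) gives (-12, 5, 11).

(-12, 5, 11)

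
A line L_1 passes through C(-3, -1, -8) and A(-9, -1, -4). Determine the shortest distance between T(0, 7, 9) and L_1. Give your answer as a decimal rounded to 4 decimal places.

17.7179

A direction vector for L_1 is A − C = (-6, 0, 4).
Taking (-3, -1, -8) on L_1 with direction v = (-6, 0, 4): w = T − (-3, -1, -8) = (3, 8, 17), and w × v = (32, -114, 48).
Distance = |w × v| / |v| = √16324 / √52 ≈ 17.7179.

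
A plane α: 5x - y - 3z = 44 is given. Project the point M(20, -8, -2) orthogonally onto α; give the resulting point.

Foot = M − λn with λ = (n·M − d)/|n|² = (114 − 44)/35 = 2.
Foot = (20, -8, -2) − 2·(5, -1, -3) = (10, -6, 4).

(10, -6, 4)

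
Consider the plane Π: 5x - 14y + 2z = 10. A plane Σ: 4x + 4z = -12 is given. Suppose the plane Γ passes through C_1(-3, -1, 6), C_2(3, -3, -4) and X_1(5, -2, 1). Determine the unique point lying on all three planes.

(-4, -2, 1)

C_1C_2 = (6, -2, -10), C_1X_1 = (8, -1, -5); a normal to Γ is C_1C_2 × C_1X_1 = (0, -50, 10).
Using C_1: Γ has equation -50y + 10z = 110.
Solving the 3×3 linear system 5x - 14y + 2z = 10, 4x + 4z = -12, -50y + 10z = 110 (e.g. by elimination or Cramer's rule, determinant = 1160) gives (-4, -2, 1).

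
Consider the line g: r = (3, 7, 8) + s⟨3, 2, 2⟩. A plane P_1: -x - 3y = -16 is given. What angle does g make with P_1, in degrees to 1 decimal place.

43.7

sin θ = |n·v| / (|n||v|) = |-9| / (√10 · √17) = 0.69027.
θ ≈ 43.7°.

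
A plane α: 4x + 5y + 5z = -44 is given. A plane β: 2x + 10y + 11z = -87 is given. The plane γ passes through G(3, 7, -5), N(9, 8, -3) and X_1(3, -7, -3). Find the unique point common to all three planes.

GN = (6, 1, 2), GX_1 = (0, -14, 2); a normal to γ is GN × GX_1 = (30, -12, -84).
Using G: γ has equation 30x - 12y - 84z = 426.
Solving the 3×3 linear system 4x + 5y + 5z = -44, 2x + 10y + 11z = -87, 30x - 12y - 84z = 426 (e.g. by elimination or Cramer's rule, determinant = -1962) gives (-1, -3, -5).

(-1, -3, -5)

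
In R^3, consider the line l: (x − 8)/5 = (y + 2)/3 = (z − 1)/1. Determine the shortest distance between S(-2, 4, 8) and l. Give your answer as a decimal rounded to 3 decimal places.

12.928

l has direction (5, 3, 1) through (8, -2, 1).
Taking (8, -2, 1) on l with direction v = (5, 3, 1): w = S − (8, -2, 1) = (-10, 6, 7), and w × v = (-15, 45, -60).
Distance = |w × v| / |v| = √5850 / √35 ≈ 12.928.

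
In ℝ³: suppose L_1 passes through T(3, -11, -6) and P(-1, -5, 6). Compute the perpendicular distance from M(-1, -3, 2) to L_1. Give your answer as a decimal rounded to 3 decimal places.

A direction vector for L_1 is P − T = (-4, 6, 12).
Taking (3, -11, -6) on L_1 with direction v = (-4, 6, 12): w = M − (3, -11, -6) = (-4, 8, 8), and w × v = (48, 16, 8).
Distance = |w × v| / |v| = √2624 / √196 ≈ 3.659.

3.659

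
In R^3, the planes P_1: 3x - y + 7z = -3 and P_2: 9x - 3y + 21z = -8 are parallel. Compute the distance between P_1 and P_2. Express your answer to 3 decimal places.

0.043

Rescale P_2 by 1/3: 3x - y + 7z = -8/3. Then distance = |-3 − (-8/3)| / √59 ≈ 0.043.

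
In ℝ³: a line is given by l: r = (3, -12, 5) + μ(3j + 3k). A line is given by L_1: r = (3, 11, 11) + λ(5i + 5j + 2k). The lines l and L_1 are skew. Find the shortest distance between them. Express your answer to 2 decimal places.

Common perpendicular direction n = (0, 3, 3) × (5, 5, 2) = (-9, 15, -15).
With w = (3, 11, 11) − (3, -12, 5) = (0, 23, 6), w · n = 255.
Distance = |w · n| / |n| = |255| / √531 ≈ 11.07.

11.07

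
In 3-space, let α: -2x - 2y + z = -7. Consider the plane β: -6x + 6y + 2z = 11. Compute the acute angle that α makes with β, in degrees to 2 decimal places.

cos θ = |n₁·n₂| / (|n₁||n₂|) = |2| / (√9 · √76).
θ = arccos(0.07647) ≈ 85.61°.

85.61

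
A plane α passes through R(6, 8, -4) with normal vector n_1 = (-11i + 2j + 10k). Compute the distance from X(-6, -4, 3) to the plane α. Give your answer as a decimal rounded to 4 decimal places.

α: n_1·r = n_1·R gives -11x + 2y + 10z = -90.
n·X − d = (-11)·(-6) + (2)·(-4) + (10)·(3) − (-90) = 178; |n| = √225.
Distance = |178| / √225 = 178/√225 ≈ 11.8667.

11.8667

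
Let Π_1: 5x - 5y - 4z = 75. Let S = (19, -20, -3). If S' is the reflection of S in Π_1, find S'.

(-1, 0, 13)

λ = (n·S − d)/|n|² = (207 − 75)/66 = 2.
Reflection = S − 2λn = (19, -20, -3) − 4·(5, -5, -4) = (-1, 0, 13).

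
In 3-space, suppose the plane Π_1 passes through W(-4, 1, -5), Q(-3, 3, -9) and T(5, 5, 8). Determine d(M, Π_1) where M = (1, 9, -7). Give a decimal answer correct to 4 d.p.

WQ = (1, 2, -4), WT = (9, 4, 13); a normal to Π_1 is WQ × WT = (42, -49, -14).
Using W: Π_1 has equation 42x - 49y - 14z = -147.
n·M − d = (42)·(1) + (-49)·(9) + (-14)·(-7) − (-147) = -154; |n| = √4361.
Distance = |-154| / √4361 = 154/√4361 ≈ 2.3320.

2.3320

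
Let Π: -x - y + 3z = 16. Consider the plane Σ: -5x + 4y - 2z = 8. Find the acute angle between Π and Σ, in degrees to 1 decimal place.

cos θ = |n₁·n₂| / (|n₁||n₂|) = |-5| / (√11 · √45).
θ = arccos(0.22473) ≈ 77.0°.

77.0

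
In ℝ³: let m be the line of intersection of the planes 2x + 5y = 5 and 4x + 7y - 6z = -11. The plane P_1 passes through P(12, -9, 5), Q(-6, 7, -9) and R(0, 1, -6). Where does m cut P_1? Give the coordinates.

(5, -1, 4)

Direction of m: (2, 5, 0) × (4, 7, -6) = (-30, 12, -6).
A point on m: solving the two plane equations with x = -5 gives (-5, 3, 2).
PQ = (-18, 16, -14), PR = (-12, 10, -11); a normal to P_1 is PQ × PR = (-36, -30, 12).
Using P: P_1 has equation -36x - 30y + 12z = -102.
Substitute r = (-5, 3, 2) + t(-30, 12, -6) into the plane: 114 + 648t = -102, so t = -1/3.
Intersection: (-5, 3, 2) + (-1/3)·(-30, 12, -6) = (5, -1, 4).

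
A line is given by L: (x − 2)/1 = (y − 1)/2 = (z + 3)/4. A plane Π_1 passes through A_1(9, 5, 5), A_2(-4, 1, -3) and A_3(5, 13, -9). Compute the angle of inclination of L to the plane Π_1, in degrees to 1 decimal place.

39.5

L has direction (1, 2, 4) through (2, 1, -3).
A_1A_2 = (-13, -4, -8), A_1A_3 = (-4, 8, -14); a normal to Π_1 is A_1A_2 × A_1A_3 = (120, -150, -120).
Using A_1: Π_1 has equation 120x - 150y - 120z = -270.
sin θ = |n·v| / (|n||v|) = |-660| / (√51300 · √21) = 0.63588.
θ ≈ 39.5°.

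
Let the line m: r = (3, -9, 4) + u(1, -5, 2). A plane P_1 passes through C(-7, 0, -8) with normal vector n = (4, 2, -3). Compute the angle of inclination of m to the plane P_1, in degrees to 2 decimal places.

24.01

P_1: n·r = n·C gives 4x + 2y - 3z = -4.
sin θ = |n·v| / (|n||v|) = |-12| / (√29 · √30) = 0.40684.
θ ≈ 24.01°.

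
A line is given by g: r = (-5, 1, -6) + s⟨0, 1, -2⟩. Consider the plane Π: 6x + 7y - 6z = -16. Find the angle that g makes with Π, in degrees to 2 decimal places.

sin θ = |n·v| / (|n||v|) = |19| / (√121 · √5) = 0.77246.
θ ≈ 50.58°.

50.58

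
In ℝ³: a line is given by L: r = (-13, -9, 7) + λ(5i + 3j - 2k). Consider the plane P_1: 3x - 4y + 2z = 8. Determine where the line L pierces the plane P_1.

(2, 0, 1)

Substitute r = (-13, -9, 7) + t(5, 3, -2) into the plane: 11 + (-1)t = 8, so t = 3.
Intersection: (-13, -9, 7) + 3·(5, 3, -2) = (2, 0, 1).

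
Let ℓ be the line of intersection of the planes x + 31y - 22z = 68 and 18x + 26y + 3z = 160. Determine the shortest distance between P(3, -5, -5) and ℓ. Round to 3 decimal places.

8.335

Direction of ℓ: (1, 31, -22) × (18, 26, 3) = (665, -399, -532).
A point on ℓ: solving the two plane equations with x = -4 gives (-4, 8, 8).
Taking (-4, 8, 8) on ℓ with direction v = (665, -399, -532): w = P − (-4, 8, 8) = (7, -13, -13), and w × v = (1729, -4921, 5852).
Distance = |w × v| / |v| = √61451586 / √884450 ≈ 8.335.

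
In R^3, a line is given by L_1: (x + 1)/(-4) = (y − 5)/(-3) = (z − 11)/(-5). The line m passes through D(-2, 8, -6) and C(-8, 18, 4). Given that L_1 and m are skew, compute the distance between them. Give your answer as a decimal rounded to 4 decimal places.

12.6342

L_1 has direction (-4, -3, -5) through (-1, 5, 11).
A direction vector for m is C − D = (-6, 10, 10).
Common perpendicular direction n = (-4, -3, -5) × (-6, 10, 10) = (20, 70, -58).
With w = (-2, 8, -6) − (-1, 5, 11) = (-1, 3, -17), w · n = 1176.
Distance = |w · n| / |n| = |1176| / √8664 ≈ 12.6342.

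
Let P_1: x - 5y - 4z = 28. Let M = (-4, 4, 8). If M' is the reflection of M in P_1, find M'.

(0, -16, -8)

λ = (n·M − d)/|n|² = (-56 − 28)/42 = -2.
Reflection = M − 2λn = (-4, 4, 8) − (-4)·(1, -5, -4) = (0, -16, -8).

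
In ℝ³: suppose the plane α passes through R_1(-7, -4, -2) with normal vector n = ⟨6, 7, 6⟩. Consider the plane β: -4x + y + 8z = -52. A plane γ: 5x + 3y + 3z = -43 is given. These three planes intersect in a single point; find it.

(-2, -4, -7)

α: n·r = n·R_1 gives 6x + 7y + 6z = -82.
Solving the 3×3 linear system 6x + 7y + 6z = -82, -4x + y + 8z = -52, 5x + 3y + 3z = -43 (e.g. by elimination or Cramer's rule, determinant = 136) gives (-2, -4, -7).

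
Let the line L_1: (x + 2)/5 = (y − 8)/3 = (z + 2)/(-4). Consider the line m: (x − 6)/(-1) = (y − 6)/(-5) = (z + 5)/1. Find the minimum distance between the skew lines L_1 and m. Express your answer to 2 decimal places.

2.44

L_1 has direction (5, 3, -4) through (-2, 8, -2).
m has direction (-1, -5, 1) through (6, 6, -5).
Common perpendicular direction n = (5, 3, -4) × (-1, -5, 1) = (-17, -1, -22).
With w = (6, 6, -5) − (-2, 8, -2) = (8, -2, -3), w · n = -68.
Distance = |w · n| / |n| = |-68| / √774 ≈ 2.44.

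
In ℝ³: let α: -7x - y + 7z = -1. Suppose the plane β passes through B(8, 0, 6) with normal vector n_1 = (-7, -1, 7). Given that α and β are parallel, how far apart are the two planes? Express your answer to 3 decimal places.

β: n_1·r = n_1·B gives -7x - y + 7z = -14.
Same normal n = (-7, -1, 7) with |n| = √99; distance = |-1 − (-14)| / |n| = 13/√99 ≈ 1.307.

1.307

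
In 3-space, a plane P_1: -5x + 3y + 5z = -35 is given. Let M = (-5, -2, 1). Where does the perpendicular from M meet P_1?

Foot = M − λn with λ = (n·M − d)/|n|² = (24 − (-35))/59 = 1.
Foot = (-5, -2, 1) − 1·(-5, 3, 5) = (0, -5, -4).

(0, -5, -4)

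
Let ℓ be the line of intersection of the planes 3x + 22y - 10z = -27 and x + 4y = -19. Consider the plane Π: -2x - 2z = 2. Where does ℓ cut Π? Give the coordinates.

(9, -7, -10)

Direction of ℓ: (3, 22, -10) × (1, 4, 0) = (40, -10, -10).
A point on ℓ: solving the two plane equations with x = 21 gives (21, -10, -13).
Substitute r = (21, -10, -13) + t(40, -10, -10) into the plane: -16 + (-60)t = 2, so t = -3/10.
Intersection: (21, -10, -13) + (-3/10)·(40, -10, -10) = (9, -7, -10).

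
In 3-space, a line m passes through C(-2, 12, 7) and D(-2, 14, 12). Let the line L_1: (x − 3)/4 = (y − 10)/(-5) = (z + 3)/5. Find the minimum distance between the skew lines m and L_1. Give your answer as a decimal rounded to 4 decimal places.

5.2315

A direction vector for m is D − C = (0, 2, 5).
L_1 has direction (4, -5, 5) through (3, 10, -3).
Common perpendicular direction n = (0, 2, 5) × (4, -5, 5) = (35, 20, -8).
With w = (3, 10, -3) − (-2, 12, 7) = (5, -2, -10), w · n = 215.
Distance = |w · n| / |n| = |215| / √1689 ≈ 5.2315.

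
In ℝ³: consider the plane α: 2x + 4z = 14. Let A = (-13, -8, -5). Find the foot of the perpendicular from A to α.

(-7, -8, 7)

Foot = A − λn with λ = (n·A − d)/|n|² = (-46 − 14)/20 = -3.
Foot = (-13, -8, -5) − (-3)·(2, 0, 4) = (-7, -8, 7).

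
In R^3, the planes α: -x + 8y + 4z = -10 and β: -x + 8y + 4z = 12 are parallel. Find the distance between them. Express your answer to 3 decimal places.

Same normal n = (-1, 8, 4) with |n| = √81; distance = |-10 − 12| / |n| = 22/√81 ≈ 2.444.

2.444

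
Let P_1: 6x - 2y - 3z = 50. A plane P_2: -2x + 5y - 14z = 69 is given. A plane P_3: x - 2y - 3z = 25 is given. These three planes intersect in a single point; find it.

(5, -1, -6)

Solving the 3×3 linear system 6x - 2y - 3z = 50, -2x + 5y - 14z = 69, x - 2y - 3z = 25 (e.g. by elimination or Cramer's rule, determinant = -215) gives (5, -1, -6).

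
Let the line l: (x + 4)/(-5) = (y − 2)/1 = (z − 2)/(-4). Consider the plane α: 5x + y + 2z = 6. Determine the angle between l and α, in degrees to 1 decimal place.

l has direction (-5, 1, -4) through (-4, 2, 2).
sin θ = |n·v| / (|n||v|) = |-32| / (√30 · √42) = 0.90150.
θ ≈ 64.4°.

64.4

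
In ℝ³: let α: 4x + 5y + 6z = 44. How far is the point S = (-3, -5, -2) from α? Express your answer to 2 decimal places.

10.60

n·S − d = (4)·(-3) + (5)·(-5) + (6)·(-2) − 44 = -93; |n| = √77.
Distance = |-93| / √77 = 93/√77 ≈ 10.60.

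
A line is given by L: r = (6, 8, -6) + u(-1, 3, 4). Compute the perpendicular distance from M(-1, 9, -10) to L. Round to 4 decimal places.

8.0384

Taking (6, 8, -6) on L with direction v = (-1, 3, 4): w = M − (6, 8, -6) = (-7, 1, -4), and w × v = (16, 32, -20).
Distance = |w × v| / |v| = √1680 / √26 ≈ 8.0384.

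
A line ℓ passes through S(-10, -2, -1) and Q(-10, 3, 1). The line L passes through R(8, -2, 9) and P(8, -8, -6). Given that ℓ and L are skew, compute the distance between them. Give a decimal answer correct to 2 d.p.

A direction vector for ℓ is Q − S = (0, 5, 2).
A direction vector for L is P − R = (0, -6, -15).
Common perpendicular direction n = (0, 5, 2) × (0, -6, -15) = (-63, 0, 0).
With w = (8, -2, 9) − (-10, -2, -1) = (18, 0, 10), w · n = -1134.
Distance = |w · n| / |n| = |-1134| / √3969 ≈ 18.00.

18.00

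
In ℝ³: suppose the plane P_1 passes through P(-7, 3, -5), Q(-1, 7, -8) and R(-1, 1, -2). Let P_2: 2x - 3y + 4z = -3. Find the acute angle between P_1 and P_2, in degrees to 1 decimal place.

85.0

PQ = (6, 4, -3), PR = (6, -2, 3); a normal to P_1 is PQ × PR = (6, -36, -36).
Using P: P_1 has equation 6x - 36y - 36z = 30.
cos θ = |n₁·n₂| / (|n₁||n₂|) = |-24| / (√2628 · √29).
θ = arccos(0.08694) ≈ 85.0°.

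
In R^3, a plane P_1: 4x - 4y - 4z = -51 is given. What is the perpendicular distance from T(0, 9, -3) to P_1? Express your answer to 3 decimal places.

3.897

n·T − d = (4)·(0) + (-4)·(9) + (-4)·(-3) − (-51) = 27; |n| = √48.
Distance = |27| / √48 = 27/√48 ≈ 3.897.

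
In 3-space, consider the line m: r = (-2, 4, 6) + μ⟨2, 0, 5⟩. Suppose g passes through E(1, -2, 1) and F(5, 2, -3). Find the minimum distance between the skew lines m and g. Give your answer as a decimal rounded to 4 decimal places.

A direction vector for g is F − E = (4, 4, -4).
Common perpendicular direction n = (2, 0, 5) × (4, 4, -4) = (-20, 28, 8).
With w = (1, -2, 1) − (-2, 4, 6) = (3, -6, -5), w · n = -268.
Distance = |w · n| / |n| = |-268| / √1248 ≈ 7.5863.

7.5863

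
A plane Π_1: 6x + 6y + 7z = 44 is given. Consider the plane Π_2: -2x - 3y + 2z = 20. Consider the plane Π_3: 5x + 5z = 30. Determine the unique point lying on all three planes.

Solving the 3×3 linear system 6x + 6y + 7z = 44, -2x - 3y + 2z = 20, 5x + 5z = 30 (e.g. by elimination or Cramer's rule, determinant = 135) gives (-2, 0, 8).

(-2, 0, 8)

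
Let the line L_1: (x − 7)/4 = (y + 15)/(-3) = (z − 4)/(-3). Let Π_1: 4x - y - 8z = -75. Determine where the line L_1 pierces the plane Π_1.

(-1, -9, 10)

L_1 has direction (4, -3, -3) through (7, -15, 4).
Substitute r = (7, -15, 4) + t(4, -3, -3) into the plane: 11 + 43t = -75, so t = -2.
Intersection: (7, -15, 4) + (-2)·(4, -3, -3) = (-1, -9, 10).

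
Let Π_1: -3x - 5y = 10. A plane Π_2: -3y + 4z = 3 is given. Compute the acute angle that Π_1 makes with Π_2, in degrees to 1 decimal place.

cos θ = |n₁·n₂| / (|n₁||n₂|) = |15| / (√34 · √25).
θ = arccos(0.51450) ≈ 59.0°.

59.0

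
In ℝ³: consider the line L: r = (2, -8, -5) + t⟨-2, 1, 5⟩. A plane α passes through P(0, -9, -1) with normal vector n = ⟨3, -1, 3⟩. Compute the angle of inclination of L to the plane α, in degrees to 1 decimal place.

α: n·r = n·P gives 3x - y + 3z = 6.
sin θ = |n·v| / (|n||v|) = |8| / (√19 · √30) = 0.33508.
θ ≈ 19.6°.

19.6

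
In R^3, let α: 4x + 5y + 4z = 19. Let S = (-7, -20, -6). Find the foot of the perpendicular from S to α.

(5, -5, 6)

Foot = S − λn with λ = (n·S − d)/|n|² = (-152 − 19)/57 = -3.
Foot = (-7, -20, -6) − (-3)·(4, 5, 4) = (5, -5, 6).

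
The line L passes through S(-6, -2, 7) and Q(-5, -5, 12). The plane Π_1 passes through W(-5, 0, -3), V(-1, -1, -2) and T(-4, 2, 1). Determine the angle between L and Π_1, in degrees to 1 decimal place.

50.2

A direction vector for L is Q − S = (1, -3, 5).
WV = (4, -1, 1), WT = (1, 2, 4); a normal to Π_1 is WV × WT = (-6, -15, 9).
Using W: Π_1 has equation -6x - 15y + 9z = 3.
sin θ = |n·v| / (|n||v|) = |84| / (√342 · √35) = 0.76777.
θ ≈ 50.2°.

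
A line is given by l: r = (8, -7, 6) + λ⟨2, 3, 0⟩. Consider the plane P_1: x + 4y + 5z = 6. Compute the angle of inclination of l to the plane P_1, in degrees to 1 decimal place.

sin θ = |n·v| / (|n||v|) = |14| / (√42 · √13) = 0.59914.
θ ≈ 36.8°.

36.8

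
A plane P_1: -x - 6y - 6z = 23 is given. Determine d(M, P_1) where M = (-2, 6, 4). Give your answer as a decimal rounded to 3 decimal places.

9.480

n·M − d = (-1)·(-2) + (-6)·(6) + (-6)·(4) − 23 = -81; |n| = √73.
Distance = |-81| / √73 = 81/√73 ≈ 9.480.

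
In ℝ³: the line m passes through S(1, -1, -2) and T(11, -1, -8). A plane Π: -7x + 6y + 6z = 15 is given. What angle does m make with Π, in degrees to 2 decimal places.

A direction vector for m is T − S = (10, 0, -6).
sin θ = |n·v| / (|n||v|) = |-106| / (√121 · √136) = 0.82631.
θ ≈ 55.72°.

55.72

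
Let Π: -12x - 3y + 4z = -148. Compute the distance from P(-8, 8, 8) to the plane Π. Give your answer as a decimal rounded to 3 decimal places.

19.385

n·P − d = (-12)·(-8) + (-3)·(8) + (4)·(8) − (-148) = 252; |n| = √169.
Distance = |252| / √169 = 252/√169 ≈ 19.385.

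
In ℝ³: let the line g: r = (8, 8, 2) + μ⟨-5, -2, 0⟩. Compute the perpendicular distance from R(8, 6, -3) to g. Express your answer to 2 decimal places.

5.33

Taking (8, 8, 2) on g with direction v = (-5, -2, 0): w = R − (8, 8, 2) = (0, -2, -5), and w × v = (-10, 25, -10).
Distance = |w × v| / |v| = √825 / √29 ≈ 5.33.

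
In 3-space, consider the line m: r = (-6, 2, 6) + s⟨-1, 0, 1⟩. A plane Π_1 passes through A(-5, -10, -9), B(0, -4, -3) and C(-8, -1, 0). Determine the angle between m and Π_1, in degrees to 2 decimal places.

30.00

AB = (5, 6, 6), AC = (-3, 9, 9); a normal to Π_1 is AB × AC = (0, -63, 63).
Using A: Π_1 has equation -63y + 63z = 63.
sin θ = |n·v| / (|n||v|) = |63| / (√7938 · √2) = 0.50000.
θ ≈ 30.00°.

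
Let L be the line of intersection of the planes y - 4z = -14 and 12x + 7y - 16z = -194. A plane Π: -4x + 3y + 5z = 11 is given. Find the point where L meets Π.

Direction of L: (0, 1, -4) × (12, 7, -16) = (12, -48, -12).
A point on L: solving the two plane equations with x = -12 gives (-12, 2, 4).
Substitute r = (-12, 2, 4) + t(12, -48, -12) into the plane: 74 + (-252)t = 11, so t = 1/4.
Intersection: (-12, 2, 4) + (1/4)·(12, -48, -12) = (-9, -10, 1).

(-9, -10, 1)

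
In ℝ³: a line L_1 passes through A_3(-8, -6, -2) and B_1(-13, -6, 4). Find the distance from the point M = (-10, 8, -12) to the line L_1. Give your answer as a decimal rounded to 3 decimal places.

16.094

A direction vector for L_1 is B_1 − A_3 = (-5, 0, 6).
Taking (-8, -6, -2) on L_1 with direction v = (-5, 0, 6): w = M − (-8, -6, -2) = (-2, 14, -10), and w × v = (84, 62, 70).
Distance = |w × v| / |v| = √15800 / √61 ≈ 16.094.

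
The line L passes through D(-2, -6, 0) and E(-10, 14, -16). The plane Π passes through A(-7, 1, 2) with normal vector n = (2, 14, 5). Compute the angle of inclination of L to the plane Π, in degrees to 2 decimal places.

A direction vector for L is E − D = (-8, 20, -16).
Π: n·r = n·A gives 2x + 14y + 5z = 10.
sin θ = |n·v| / (|n||v|) = |184| / (√225 · √720) = 0.45715.
θ ≈ 27.20°.

27.20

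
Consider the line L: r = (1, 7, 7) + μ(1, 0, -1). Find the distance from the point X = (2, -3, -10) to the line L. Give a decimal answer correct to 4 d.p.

Taking (1, 7, 7) on L with direction v = (1, 0, -1): w = X − (1, 7, 7) = (1, -10, -17), and w × v = (10, -16, 10).
Distance = |w × v| / |v| = √456 / √2 ≈ 15.0997.

15.0997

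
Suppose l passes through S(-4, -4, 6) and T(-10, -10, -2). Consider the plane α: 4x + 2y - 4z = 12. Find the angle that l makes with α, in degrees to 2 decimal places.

3.28

A direction vector for l is T − S = (-6, -6, -8).
sin θ = |n·v| / (|n||v|) = |-4| / (√36 · √136) = 0.05717.
θ ≈ 3.28°.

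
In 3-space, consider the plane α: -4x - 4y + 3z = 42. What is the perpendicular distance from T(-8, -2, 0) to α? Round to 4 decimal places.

0.3123

n·T − d = (-4)·(-8) + (-4)·(-2) + (3)·(0) − 42 = -2; |n| = √41.
Distance = |-2| / √41 = 2/√41 ≈ 0.3123.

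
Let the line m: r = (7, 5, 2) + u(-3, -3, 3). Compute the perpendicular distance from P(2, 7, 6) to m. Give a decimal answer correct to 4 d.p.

Taking (7, 5, 2) on m with direction v = (-3, -3, 3): w = P − (7, 5, 2) = (-5, 2, 4), and w × v = (18, 3, 21).
Distance = |w × v| / |v| = √774 / √27 ≈ 5.3541.

5.3541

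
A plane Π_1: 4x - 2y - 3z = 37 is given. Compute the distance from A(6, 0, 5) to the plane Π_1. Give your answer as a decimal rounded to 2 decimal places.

n·A − d = (4)·(6) + (-2)·(0) + (-3)·(5) − 37 = -28; |n| = √29.
Distance = |-28| / √29 = 28/√29 ≈ 5.20.

5.20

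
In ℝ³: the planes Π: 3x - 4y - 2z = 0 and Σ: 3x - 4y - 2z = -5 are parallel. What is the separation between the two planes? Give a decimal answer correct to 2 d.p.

0.93

Same normal n = (3, -4, -2) with |n| = √29; distance = |0 − (-5)| / |n| = 5/√29 ≈ 0.93.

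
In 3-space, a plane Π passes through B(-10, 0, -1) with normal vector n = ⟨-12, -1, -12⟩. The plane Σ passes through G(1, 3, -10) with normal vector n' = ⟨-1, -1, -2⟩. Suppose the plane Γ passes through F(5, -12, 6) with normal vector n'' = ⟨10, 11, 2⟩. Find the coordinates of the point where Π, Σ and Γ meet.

Π: n·r = n·B gives -12x - y - 12z = 132.
Σ: n'·r = n'·G gives -x - y - 2z = 16.
Γ: n''·r = n''·F gives 10x + 11y + 2z = -70.
Solving the 3×3 linear system -12x - y - 12z = 132, -x - y - 2z = 16, 10x + 11y + 2z = -70 (e.g. by elimination or Cramer's rule, determinant = -210) gives (-6, 0, -5).

(-6, 0, -5)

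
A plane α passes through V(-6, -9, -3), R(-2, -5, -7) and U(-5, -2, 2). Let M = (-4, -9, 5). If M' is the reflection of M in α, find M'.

VR = (4, 4, -4), VU = (1, 7, 5); a normal to α is VR × VU = (48, -24, 24).
Using V: α has equation 48x - 24y + 24z = -144.
λ = (n·M − d)/|n|² = (144 − (-144))/3456 = 1/12.
Reflection = M − 2λn = (-4, -9, 5) − (1/6)·(48, -24, 24) = (-12, -5, 1).

(-12, -5, 1)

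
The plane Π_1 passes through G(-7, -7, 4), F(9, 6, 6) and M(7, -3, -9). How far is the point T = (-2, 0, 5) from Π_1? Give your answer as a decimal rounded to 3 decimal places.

GF = (16, 13, 2), GM = (14, 4, -13); a normal to Π_1 is GF × GM = (-177, 236, -118).
Using G: Π_1 has equation -177x + 236y - 118z = -885.
n·T − d = (-177)·(-2) + (236)·(0) + (-118)·(5) − (-885) = 649; |n| = √100949.
Distance = |649| / √100949 = 649/√100949 ≈ 2.043.

2.043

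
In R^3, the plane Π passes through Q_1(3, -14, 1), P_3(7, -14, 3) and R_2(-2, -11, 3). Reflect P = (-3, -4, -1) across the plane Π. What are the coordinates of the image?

(-7, -16, 7)

Q_1P_3 = (4, 0, 2), Q_1R_2 = (-5, 3, 2); a normal to Π is Q_1P_3 × Q_1R_2 = (-6, -18, 12).
Using Q_1: Π has equation -6x - 18y + 12z = 246.
λ = (n·P − d)/|n|² = (78 − 246)/504 = -1/3.
Reflection = P − 2λn = (-3, -4, -1) − (-2/3)·(-6, -18, 12) = (-7, -16, 7).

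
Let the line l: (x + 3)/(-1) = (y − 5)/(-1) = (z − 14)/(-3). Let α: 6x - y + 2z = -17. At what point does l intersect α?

l has direction (-1, -1, -3) through (-3, 5, 14).
Substitute r = (-3, 5, 14) + t(-1, -1, -3) into the plane: 5 + (-11)t = -17, so t = 2.
Intersection: (-3, 5, 14) + 2·(-1, -1, -3) = (-5, 3, 8).

(-5, 3, 8)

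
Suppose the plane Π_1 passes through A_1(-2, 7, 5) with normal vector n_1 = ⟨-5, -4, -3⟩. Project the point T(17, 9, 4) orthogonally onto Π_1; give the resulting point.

Π_1: n_1·r = n_1·A_1 gives -5x - 4y - 3z = -33.
Foot = T − λn with λ = (n·T − d)/|n|² = (-133 − (-33))/50 = -2.
Foot = (17, 9, 4) − (-2)·(-5, -4, -3) = (7, 1, -2).

(7, 1, -2)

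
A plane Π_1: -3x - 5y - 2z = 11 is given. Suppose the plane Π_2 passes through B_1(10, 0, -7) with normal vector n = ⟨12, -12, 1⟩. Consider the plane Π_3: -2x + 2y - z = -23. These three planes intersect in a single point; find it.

Π_2: n·r = n·B_1 gives 12x - 12y + z = 113.
Solving the 3×3 linear system -3x - 5y - 2z = 11, 12x - 12y + z = 113, -2x + 2y - z = -23 (e.g. by elimination or Cramer's rule, determinant = -80) gives (3, -6, 5).

(3, -6, 5)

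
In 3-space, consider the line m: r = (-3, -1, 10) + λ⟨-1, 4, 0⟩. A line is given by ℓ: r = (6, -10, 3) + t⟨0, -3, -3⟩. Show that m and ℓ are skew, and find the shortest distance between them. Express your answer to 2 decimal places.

Common perpendicular direction n = (-1, 4, 0) × (0, -3, -3) = (-12, -3, 3).
With w = (6, -10, 3) − (-3, -1, 10) = (9, -9, -7), w · n = -102.
Since n ≠ 0 the lines are not parallel, and w · n = -102 ≠ 0 so they do not intersect; hence they are skew.
Distance = |w · n| / |n| = |-102| / √162 ≈ 8.01.

8.01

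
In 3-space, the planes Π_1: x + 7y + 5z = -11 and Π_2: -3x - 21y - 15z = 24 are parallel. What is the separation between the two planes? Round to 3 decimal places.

0.346

Rescale Π_2 by 1/(-3): x + 7y + 5z = -8. Then distance = |-11 − (-8)| / √75 ≈ 0.346.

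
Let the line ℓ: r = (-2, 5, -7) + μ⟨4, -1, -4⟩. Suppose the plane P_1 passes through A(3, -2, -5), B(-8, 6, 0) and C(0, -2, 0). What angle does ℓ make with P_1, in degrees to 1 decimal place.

AB = (-11, 8, 5), AC = (-3, 0, 5); a normal to P_1 is AB × AC = (40, 40, 24).
Using A: P_1 has equation 40x + 40y + 24z = -80.
sin θ = |n·v| / (|n||v|) = |24| / (√3776 · √33) = 0.06799.
θ ≈ 3.9°.

3.9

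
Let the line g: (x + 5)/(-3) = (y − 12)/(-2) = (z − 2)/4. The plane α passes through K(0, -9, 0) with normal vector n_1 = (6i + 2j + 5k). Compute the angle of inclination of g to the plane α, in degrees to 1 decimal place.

g has direction (-3, -2, 4) through (-5, 12, 2).
α: n_1·r = n_1·K gives 6x + 2y + 5z = -18.
sin θ = |n·v| / (|n||v|) = |-2| / (√65 · √29) = 0.04607.
θ ≈ 2.6°.

2.6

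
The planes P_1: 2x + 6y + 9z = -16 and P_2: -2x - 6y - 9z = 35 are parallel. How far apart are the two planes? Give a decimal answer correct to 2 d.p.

1.73

Rescale P_2 by 1/(-1): 2x + 6y + 9z = -35. Then distance = |-16 − (-35)| / √121 ≈ 1.73.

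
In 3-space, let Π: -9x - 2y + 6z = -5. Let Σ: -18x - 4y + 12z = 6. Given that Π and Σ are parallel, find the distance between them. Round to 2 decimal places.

0.73

Rescale Σ by 1/2: -9x - 2y + 6z = 3. Then distance = |-5 − 3| / √121 ≈ 0.73.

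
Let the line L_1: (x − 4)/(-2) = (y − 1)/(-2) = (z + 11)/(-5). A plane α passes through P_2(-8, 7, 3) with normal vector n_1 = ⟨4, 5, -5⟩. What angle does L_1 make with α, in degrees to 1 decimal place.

L_1 has direction (-2, -2, -5) through (4, 1, -11).
α: n_1·r = n_1·P_2 gives 4x + 5y - 5z = -12.
sin θ = |n·v| / (|n||v|) = |7| / (√66 · √33) = 0.14999.
θ ≈ 8.6°.

8.6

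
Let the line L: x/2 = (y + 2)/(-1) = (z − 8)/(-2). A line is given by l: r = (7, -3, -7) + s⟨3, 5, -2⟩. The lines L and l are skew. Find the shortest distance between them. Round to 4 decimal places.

6.1220

L has direction (2, -1, -2) through (0, -2, 8).
Common perpendicular direction n = (2, -1, -2) × (3, 5, -2) = (12, -2, 13).
With w = (7, -3, -7) − (0, -2, 8) = (7, -1, -15), w · n = -109.
Distance = |w · n| / |n| = |-109| / √317 ≈ 6.1220.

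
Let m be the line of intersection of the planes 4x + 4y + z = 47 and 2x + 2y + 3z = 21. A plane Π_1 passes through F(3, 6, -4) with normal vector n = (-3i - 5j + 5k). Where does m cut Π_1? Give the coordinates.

Direction of m: (4, 4, 1) × (2, 2, 3) = (10, -10, 0).
A point on m: solving the two plane equations with x = -12 gives (-12, 24, -1).
Π_1: n·r = n·F gives -3x - 5y + 5z = -59.
Substitute r = (-12, 24, -1) + t(10, -10, 0) into the plane: -89 + 20t = -59, so t = 3/2.
Intersection: (-12, 24, -1) + (3/2)·(10, -10, 0) = (3, 9, -1).

(3, 9, -1)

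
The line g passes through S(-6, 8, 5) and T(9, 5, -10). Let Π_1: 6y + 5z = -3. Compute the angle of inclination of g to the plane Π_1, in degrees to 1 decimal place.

A direction vector for g is T − S = (15, -3, -15).
sin θ = |n·v| / (|n||v|) = |-93| / (√61 · √459) = 0.55579.
θ ≈ 33.8°.

33.8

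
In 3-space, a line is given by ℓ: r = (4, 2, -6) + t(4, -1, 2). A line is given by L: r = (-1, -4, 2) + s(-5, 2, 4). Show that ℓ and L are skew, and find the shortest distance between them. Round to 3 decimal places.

8.039

Common perpendicular direction n = (4, -1, 2) × (-5, 2, 4) = (-8, -26, 3).
With w = (-1, -4, 2) − (4, 2, -6) = (-5, -6, 8), w · n = 220.
Since n ≠ 0 the lines are not parallel, and w · n = 220 ≠ 0 so they do not intersect; hence they are skew.
Distance = |w · n| / |n| = |220| / √749 ≈ 8.039.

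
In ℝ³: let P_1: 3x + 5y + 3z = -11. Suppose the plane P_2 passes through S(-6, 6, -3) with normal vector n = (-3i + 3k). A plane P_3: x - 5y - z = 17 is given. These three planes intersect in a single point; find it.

(0, -4, 3)

P_2: n·r = n·S gives -3x + 3z = 9.
Solving the 3×3 linear system 3x + 5y + 3z = -11, -3x + 3z = 9, x - 5y - z = 17 (e.g. by elimination or Cramer's rule, determinant = 90) gives (0, -4, 3).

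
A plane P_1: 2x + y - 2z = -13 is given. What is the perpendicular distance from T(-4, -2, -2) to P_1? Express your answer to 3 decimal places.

2.333

n·T − d = (2)·(-4) + (1)·(-2) + (-2)·(-2) − (-13) = 7; |n| = √9.
Distance = |7| / √9 = 7/√9 ≈ 2.333.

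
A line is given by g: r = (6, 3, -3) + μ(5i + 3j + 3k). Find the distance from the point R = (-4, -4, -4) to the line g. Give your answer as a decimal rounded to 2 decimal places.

Taking (6, 3, -3) on g with direction v = (5, 3, 3): w = R − (6, 3, -3) = (-10, -7, -1), and w × v = (-18, 25, 5).
Distance = |w × v| / |v| = √974 / √43 ≈ 4.76.

4.76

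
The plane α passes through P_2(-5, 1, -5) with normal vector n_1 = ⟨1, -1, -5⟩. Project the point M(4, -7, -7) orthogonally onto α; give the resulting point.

(3, -6, -2)

α: n_1·r = n_1·P_2 gives x - y - 5z = 19.
Foot = M − λn with λ = (n·M − d)/|n|² = (46 − 19)/27 = 1.
Foot = (4, -7, -7) − 1·(1, -1, -5) = (3, -6, -2).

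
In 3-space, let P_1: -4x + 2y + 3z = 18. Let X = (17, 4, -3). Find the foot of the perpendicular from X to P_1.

(5, 10, 6)

Foot = X − λn with λ = (n·X − d)/|n|² = (-69 − 18)/29 = -3.
Foot = (17, 4, -3) − (-3)·(-4, 2, 3) = (5, 10, 6).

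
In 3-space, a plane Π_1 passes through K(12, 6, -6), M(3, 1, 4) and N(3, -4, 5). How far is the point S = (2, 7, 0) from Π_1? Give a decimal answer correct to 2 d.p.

2.66

KM = (-9, -5, 10), KN = (-9, -10, 11); a normal to Π_1 is KM × KN = (45, 9, 45).
Using K: Π_1 has equation 45x + 9y + 45z = 324.
n·S − d = (45)·(2) + (9)·(7) + (45)·(0) − 324 = -171; |n| = √4131.
Distance = |-171| / √4131 = 171/√4131 ≈ 2.66.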